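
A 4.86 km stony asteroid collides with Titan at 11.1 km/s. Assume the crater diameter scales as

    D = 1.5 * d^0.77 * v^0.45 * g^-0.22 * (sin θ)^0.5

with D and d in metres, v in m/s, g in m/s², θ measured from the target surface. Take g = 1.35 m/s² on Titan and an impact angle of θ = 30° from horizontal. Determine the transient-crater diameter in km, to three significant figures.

D ≈ 45.3 km

In SI units: d = 4860 m, v = 11100 m/s.
d^0.77 = 4860^0.77 = 689.8
v^0.45 = 11100^0.45 = 66.13
g^-0.22 = 1.35^-0.22 = 0.9361
(sin 30°)^0.5 = 0.5000^0.5 = 0.7071
D = 1.5 × 689.8 × 66.13 × 0.9361 × 0.7071 = 45291 m
   = 45.29 km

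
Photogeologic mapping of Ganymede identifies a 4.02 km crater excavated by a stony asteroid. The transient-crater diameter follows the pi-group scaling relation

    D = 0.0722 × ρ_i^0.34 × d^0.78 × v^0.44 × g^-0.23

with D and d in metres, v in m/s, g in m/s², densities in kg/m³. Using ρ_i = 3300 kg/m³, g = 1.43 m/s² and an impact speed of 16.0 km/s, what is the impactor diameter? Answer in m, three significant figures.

Rearranging for d: d = [D / (0.0722 · 3300^0.34 · 16000^0.44 · 1.43^-0.23)]^(1/0.78).
D = 4020 m.
3300^0.34 = 15.71
16000^0.44 = 70.76
1.43^-0.23 = 0.9210
Denominator = 0.0722 × 15.71 × 70.76 × 0.9210 = 73.92
D / 73.92 = 4020 / 73.92 = 54.38
d = 54.38^(1/0.78) = 54.38^1.2821 = 167.9 m

d ≈ 168 m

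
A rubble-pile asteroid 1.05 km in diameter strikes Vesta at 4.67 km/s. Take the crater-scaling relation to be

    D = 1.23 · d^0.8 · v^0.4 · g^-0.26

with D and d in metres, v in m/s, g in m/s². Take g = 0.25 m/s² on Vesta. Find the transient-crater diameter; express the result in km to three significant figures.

D ≈ 13.5 km

In SI units: d = 1050 m, v = 4670 m/s.
d^0.8 = 1050^0.8 = 261.2
v^0.4 = 4670^0.4 = 29.36
g^-0.26 = 0.25^-0.26 = 1.434
D = 1.23 × 261.2 × 29.36 × 1.434 = 13526 m
   = 13.53 km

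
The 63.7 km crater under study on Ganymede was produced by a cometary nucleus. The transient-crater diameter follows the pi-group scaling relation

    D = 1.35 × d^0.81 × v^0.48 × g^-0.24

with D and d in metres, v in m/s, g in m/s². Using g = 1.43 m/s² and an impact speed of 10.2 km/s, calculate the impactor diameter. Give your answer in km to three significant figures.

Rearranging for d: d = [D / (1.35 · 10200^0.48 · 1.43^-0.24)]^(1/0.81).
D = 63700 m.
10200^0.48 = 83.97
1.43^-0.24 = 0.9177
Denominator = 1.35 × 83.97 × 0.9177 = 104.0
D / 104.0 = 63700 / 104.0 = 612.5
d = 612.5^(1/0.81) = 612.5^1.2346 = 2760 m

d ≈ 2.76 km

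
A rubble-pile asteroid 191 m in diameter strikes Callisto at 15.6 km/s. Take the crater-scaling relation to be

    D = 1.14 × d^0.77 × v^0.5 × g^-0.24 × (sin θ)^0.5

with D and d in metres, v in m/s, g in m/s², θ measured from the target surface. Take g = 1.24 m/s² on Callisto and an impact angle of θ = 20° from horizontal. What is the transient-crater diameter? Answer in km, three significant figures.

In SI units: v = 15600 m/s.
d^0.77 = 191^0.77 = 57.07
v^0.5 = 15600^0.5 = 124.9
g^-0.24 = 1.24^-0.24 = 0.9497
(sin 20°)^0.5 = 0.3420^0.5 = 0.5848
D = 1.14 × 57.07 × 124.9 × 0.9497 × 0.5848 = 4513 m
   = 4.513 km

D ≈ 4.51 km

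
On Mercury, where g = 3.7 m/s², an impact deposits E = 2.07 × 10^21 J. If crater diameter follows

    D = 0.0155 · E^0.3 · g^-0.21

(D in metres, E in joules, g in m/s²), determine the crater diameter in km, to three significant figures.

E^0.3 = (2.07 × 10^21)^0.3 = 2.482 × 10^6
g^-0.21 = 3.7^-0.21 = 0.7598
D = 0.0155 × 2.482 × 10^6 × 0.7598 = 29230 m
   = 29.23 km

D ≈ 29.2 km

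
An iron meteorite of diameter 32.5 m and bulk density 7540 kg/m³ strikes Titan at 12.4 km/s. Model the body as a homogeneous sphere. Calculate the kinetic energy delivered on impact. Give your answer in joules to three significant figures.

E ≈ 1.04 × 10^16 J

v = 12400 m/s.
Mass m = (π/6) ρ d³ = (π/6) × 7540 × (32.5)³ = 1.355 × 10^8 kg
E = ½ m v² = 0.5 × 1.355 × 10^8 × (12400)² = 1.042 × 10^16 J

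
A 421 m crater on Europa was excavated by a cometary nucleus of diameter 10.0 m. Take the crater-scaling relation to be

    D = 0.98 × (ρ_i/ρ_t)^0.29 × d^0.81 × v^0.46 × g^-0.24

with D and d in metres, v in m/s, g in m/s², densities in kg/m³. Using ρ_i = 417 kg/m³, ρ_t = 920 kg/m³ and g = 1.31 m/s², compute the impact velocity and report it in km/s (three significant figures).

Rearranging for v: v = [D / (0.98 · (417/920)^0.29 · 10^0.81 · 1.31^-0.24)]^(1/0.46).
(417/920)^0.29 = 0.7950
10^0.81 = 6.457
1.31^-0.24 = 0.9372
Denominator = 0.98 × 0.7950 × 6.457 × 0.9372 = 4.715
D / 4.715 = 421 / 4.715 = 89.29
v = 89.29^(1/0.46) = 89.29^2.1739 = 17412 m/s

v ≈ 17.4 km/s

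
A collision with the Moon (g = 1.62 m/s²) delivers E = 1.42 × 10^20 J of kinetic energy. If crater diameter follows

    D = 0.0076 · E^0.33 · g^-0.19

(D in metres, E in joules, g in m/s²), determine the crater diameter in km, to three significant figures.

D ≈ 31.0 km

E^0.33 = (1.42 × 10^20)^0.33 = 4.469 × 10^6
g^-0.19 = 1.62^-0.19 = 0.9124
D = 0.0076 × 4.469 × 10^6 × 0.9124 = 30989 m
   = 30.99 km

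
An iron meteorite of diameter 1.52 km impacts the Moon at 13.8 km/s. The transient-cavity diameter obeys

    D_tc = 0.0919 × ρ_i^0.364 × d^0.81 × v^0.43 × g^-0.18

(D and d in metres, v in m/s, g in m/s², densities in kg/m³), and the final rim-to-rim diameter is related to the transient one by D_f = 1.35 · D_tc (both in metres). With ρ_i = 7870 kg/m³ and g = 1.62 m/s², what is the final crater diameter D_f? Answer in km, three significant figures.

D_f ≈ 67.8 km

In SI: d = 1520 m, v = 13800 m/s.
ρ_i^0.364 = 7870^0.364 = 26.19
d^0.81 = 1520^0.81 = 377.8
v^0.43 = 13800^0.43 = 60.28
g^-0.18 = 1.62^-0.18 = 0.9168
D_tc = 0.0919 × 26.19 × 377.8 × 60.28 × 0.9168 = 50250 m
D_f = 1.35 × 50250 = 67838 m
     = 67.84 km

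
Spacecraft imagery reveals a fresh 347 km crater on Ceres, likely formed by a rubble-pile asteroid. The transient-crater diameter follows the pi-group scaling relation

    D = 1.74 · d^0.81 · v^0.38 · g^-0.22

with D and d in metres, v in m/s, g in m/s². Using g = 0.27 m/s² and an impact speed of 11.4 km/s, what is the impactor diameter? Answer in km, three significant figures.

d ≈ 30.6 km

Rearranging for d: d = [D / (1.74 · 11400^0.38 · 0.27^-0.22)]^(1/0.81).
D = 347000 m.
11400^0.38 = 34.80
0.27^-0.22 = 1.334
Denominator = 1.74 × 34.80 × 1.334 = 80.78
D / 80.78 = 347000 / 80.78 = 4296
d = 4296^(1/0.81) = 4296^1.2346 = 30576 m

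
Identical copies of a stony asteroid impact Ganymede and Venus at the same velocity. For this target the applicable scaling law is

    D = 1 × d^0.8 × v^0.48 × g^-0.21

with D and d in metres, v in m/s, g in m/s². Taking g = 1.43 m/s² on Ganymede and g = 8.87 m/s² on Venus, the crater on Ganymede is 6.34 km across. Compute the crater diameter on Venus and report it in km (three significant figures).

D ≈ 4.32 km

All impactor-dependent factors cancel in the ratio, leaving D_Venus/D_Ganymede = (g_Venus/g_Ganymede)^-0.21.
(8.87/1.43)^-0.21 = 6.203^-0.21 = 0.6816
D_Venus = 0.6816 × 6.34 km = 4.32 km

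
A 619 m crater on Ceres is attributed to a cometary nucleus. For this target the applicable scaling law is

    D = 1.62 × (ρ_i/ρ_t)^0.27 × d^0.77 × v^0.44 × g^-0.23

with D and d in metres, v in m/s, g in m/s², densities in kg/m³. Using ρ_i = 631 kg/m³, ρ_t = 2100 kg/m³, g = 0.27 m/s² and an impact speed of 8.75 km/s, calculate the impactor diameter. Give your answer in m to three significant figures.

Rearranging for d: d = [D / (1.62 · (631/2100)^0.27 · 8750^0.44 · 0.27^-0.23)]^(1/0.77).
(631/2100)^0.27 = 0.7228
8750^0.44 = 54.26
0.27^-0.23 = 1.351
Denominator = 1.62 × 0.7228 × 54.26 × 1.351 = 85.84
D / 85.84 = 619 / 85.84 = 7.211
d = 7.211^(1/0.77) = 7.211^1.2987 = 13.01 m

d ≈ 13.0 m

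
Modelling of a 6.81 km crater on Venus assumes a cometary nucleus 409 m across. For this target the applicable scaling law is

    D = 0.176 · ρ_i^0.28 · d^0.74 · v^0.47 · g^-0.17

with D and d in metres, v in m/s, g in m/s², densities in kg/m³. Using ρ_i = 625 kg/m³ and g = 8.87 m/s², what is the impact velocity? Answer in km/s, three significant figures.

v ≈ 21.2 km/s

Rearranging for v: v = [D / (0.176 · 625^0.28 · 409^0.74 · 8.87^-0.17)]^(1/0.47).
D = 6810 m.
625^0.28 = 6.065
409^0.74 = 85.64
8.87^-0.17 = 0.6900
Denominator = 0.176 × 6.065 × 85.64 × 0.6900 = 63.08
D / 63.08 = 6810 / 63.08 = 108.0
v = 108.0^(1/0.47) = 108.0^2.1277 = 21209 m/s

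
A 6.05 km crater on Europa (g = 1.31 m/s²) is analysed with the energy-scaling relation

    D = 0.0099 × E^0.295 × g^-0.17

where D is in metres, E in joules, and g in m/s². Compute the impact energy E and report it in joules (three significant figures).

E ≈ 4.80 × 10^19 J

Rearranging: E = [D / (0.0099 · g^-0.17)]^(1/0.295).
D = 6050 m.
g^-0.17 = 1.31^-0.17 = 0.9551
D / (0.0099 × 0.9551) = 6050 / (9.455 × 10^-3) = 6.399 × 10^5
E = (6.399 × 10^5)^3.3898 = 4.804 × 10^19 J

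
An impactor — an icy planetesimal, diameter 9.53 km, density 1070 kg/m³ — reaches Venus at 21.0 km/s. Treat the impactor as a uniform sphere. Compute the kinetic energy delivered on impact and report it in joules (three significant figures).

E ≈ 1.07 × 10^23 J

d = 9530 m; v = 21000 m/s.
Mass m = (π/6) ρ d³ = (π/6) × 1070 × (9530)³ = 4.849 × 10^14 kg
E = ½ m v² = 0.5 × 4.849 × 10^14 × (21000)² = 1.069 × 10^23 J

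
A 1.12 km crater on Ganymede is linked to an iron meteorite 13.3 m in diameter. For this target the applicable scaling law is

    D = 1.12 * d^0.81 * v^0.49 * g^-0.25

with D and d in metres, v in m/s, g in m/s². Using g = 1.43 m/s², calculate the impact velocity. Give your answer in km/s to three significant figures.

v ≈ 22.1 km/s

Rearranging for v: v = [D / (1.12 · 13.3^0.81 · 1.43^-0.25)]^(1/0.49).
D = 1120 m.
13.3^0.81 = 8.134
1.43^-0.25 = 0.9145
Denominator = 1.12 × 8.134 × 0.9145 = 8.331
D / 8.331 = 1120 / 8.331 = 134.4
v = 134.4^(1/0.49) = 134.4^2.0408 = 22062 m/s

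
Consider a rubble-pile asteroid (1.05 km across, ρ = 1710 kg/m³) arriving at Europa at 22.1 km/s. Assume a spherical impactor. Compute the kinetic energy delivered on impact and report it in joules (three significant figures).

E ≈ 2.53 × 10^20 J

d = 1050 m; v = 22100 m/s.
Mass m = (π/6) ρ d³ = (π/6) × 1710 × (1050)³ = 1.036 × 10^12 kg
E = ½ m v² = 0.5 × 1.036 × 10^12 × (22100)² = 2.530 × 10^20 J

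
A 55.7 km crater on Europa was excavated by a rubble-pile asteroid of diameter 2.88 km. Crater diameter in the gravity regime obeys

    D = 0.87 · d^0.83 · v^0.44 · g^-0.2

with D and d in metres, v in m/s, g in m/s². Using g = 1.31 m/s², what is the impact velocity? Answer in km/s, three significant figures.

v ≈ 28.3 km/s

Rearranging for v: v = [D / (0.87 · 2880^0.83 · 1.31^-0.2)]^(1/0.44).
D = 55700 m.
2880^0.83 = 743.5
1.31^-0.2 = 0.9474
Denominator = 0.87 × 743.5 × 0.9474 = 612.8
D / 612.8 = 55700 / 612.8 = 90.89
v = 90.89^(1/0.44) = 90.89^2.2727 = 28257 m/s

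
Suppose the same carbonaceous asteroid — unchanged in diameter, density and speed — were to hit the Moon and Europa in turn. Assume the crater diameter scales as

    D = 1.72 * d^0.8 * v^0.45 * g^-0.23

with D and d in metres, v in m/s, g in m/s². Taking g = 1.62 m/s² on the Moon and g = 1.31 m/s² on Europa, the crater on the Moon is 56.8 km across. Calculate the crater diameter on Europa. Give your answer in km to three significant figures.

All impactor-dependent factors cancel in the ratio, leaving D_Europa/D_Moon = (g_Europa/g_Moon)^-0.23.
(1.31/1.62)^-0.23 = 0.8086^-0.23 = 1.050
D_Europa = 1.050 × 56.8 km = 59.6 km

D ≈ 59.6 km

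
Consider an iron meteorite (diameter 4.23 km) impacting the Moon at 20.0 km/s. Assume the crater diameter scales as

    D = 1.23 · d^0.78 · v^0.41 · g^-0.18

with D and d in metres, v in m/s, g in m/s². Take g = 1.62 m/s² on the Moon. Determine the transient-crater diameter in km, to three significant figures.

In SI units: d = 4230 m, v = 20000 m/s.
d^0.78 = 4230^0.78 = 673.8
v^0.41 = 20000^0.41 = 58.00
g^-0.18 = 1.62^-0.18 = 0.9168
D = 1.23 × 673.8 × 58.00 × 0.9168 = 44070 m
   = 44.07 km

D ≈ 44.1 km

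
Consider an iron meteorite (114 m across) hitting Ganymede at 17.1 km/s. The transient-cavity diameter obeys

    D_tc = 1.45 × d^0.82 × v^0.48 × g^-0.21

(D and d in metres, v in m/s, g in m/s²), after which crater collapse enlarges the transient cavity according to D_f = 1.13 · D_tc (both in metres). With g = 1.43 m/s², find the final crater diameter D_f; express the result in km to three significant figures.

v = 17100 m/s.
d^0.82 = 114^0.82 = 48.60
v^0.48 = 17100^0.48 = 107.6
g^-0.21 = 1.43^-0.21 = 0.9276
D_tc = 1.45 × 48.60 × 107.6 × 0.9276 = 7034 m
D_f = 1.13 × 7034 = 7948 m
     = 7.948 km

D_f ≈ 7.95 km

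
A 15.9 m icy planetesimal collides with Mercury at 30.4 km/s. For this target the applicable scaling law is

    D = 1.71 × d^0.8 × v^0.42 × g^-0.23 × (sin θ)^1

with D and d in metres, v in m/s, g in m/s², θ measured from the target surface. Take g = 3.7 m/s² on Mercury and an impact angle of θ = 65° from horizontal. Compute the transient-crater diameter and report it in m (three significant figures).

D ≈ 801 m

In SI units: v = 30400 m/s.
d^0.8 = 15.9^0.8 = 9.144
v^0.42 = 30400^0.42 = 76.35
g^-0.23 = 3.7^-0.23 = 0.7401
(sin 65°)^1 = 0.9063^1 = 0.9063
D = 1.71 × 9.144 × 76.35 × 0.7401 × 0.9063 = 800.8 m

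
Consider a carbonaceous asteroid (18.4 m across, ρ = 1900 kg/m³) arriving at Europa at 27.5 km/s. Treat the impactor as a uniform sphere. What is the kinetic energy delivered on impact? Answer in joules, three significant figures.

v = 27500 m/s.
Mass m = (π/6) ρ d³ = (π/6) × 1900 × (18.4)³ = 6.197 × 10^6 kg
E = ½ m v² = 0.5 × 6.197 × 10^6 × (27500)² = 2.343 × 10^15 J

E ≈ 2.34 × 10^15 J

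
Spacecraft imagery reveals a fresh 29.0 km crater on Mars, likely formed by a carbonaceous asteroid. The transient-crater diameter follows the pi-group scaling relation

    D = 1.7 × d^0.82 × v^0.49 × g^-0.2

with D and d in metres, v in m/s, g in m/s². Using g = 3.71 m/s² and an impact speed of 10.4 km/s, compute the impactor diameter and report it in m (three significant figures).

Rearranging for d: d = [D / (1.7 · 10400^0.49 · 3.71^-0.2)]^(1/0.82).
D = 29000 m.
10400^0.49 = 92.97
3.71^-0.2 = 0.7694
Denominator = 1.7 × 92.97 × 0.7694 = 121.6
D / 121.6 = 29000 / 121.6 = 238.5
d = 238.5^(1/0.82) = 238.5^1.2195 = 793.1 m

d ≈ 793 m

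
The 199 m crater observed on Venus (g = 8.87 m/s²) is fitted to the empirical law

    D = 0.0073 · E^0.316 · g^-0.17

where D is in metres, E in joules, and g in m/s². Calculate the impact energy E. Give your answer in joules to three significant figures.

Rearranging: E = [D / (0.0073 · g^-0.17)]^(1/0.316).
g^-0.17 = 8.87^-0.17 = 0.6900
D / (0.0073 × 0.6900) = 199 / (5.037 × 10^-3) = 3.951 × 10^4
E = (3.951 × 10^4)^3.1646 = 3.522 × 10^14 J

E ≈ 3.52 × 10^14 J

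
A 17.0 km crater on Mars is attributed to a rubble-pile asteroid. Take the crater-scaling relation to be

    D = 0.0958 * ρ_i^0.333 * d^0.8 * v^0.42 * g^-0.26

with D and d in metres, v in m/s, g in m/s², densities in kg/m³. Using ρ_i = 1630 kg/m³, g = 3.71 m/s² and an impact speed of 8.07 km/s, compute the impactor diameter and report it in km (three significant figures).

Rearranging for d: d = [D / (0.0958 · 1630^0.333 · 8070^0.42 · 3.71^-0.26)]^(1/0.8).
D = 17000 m.
1630^0.333 = 11.74
8070^0.42 = 43.74
3.71^-0.26 = 0.7112
Denominator = 0.0958 × 11.74 × 43.74 × 0.7112 = 34.99
D / 34.99 = 17000 / 34.99 = 485.9
d = 485.9^(1/0.8) = 485.9^1.25 = 2281 m

d ≈ 2.28 km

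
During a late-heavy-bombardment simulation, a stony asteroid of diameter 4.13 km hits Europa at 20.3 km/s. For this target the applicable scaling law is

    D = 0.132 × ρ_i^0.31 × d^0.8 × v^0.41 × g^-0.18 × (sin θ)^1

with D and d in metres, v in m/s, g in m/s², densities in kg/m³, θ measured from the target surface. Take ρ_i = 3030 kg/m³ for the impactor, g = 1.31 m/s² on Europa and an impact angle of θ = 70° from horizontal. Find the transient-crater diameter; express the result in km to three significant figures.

D ≈ 64.6 km

In SI units: d = 4130 m, v = 20300 m/s.
ρ_i^0.31 = 3030^0.31 = 12.00
d^0.8 = 4130^0.8 = 781.2
v^0.41 = 20300^0.41 = 58.35
g^-0.18 = 1.31^-0.18 = 0.9526
(sin 70°)^1 = 0.9397^1 = 0.9397
D = 0.132 × 12.00 × 781.2 × 58.35 × 0.9526 × 0.9397 = 64634 m
   = 64.63 km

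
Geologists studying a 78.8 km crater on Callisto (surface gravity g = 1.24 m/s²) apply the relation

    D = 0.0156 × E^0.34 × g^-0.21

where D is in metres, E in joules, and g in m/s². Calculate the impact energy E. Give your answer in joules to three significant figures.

Rearranging: E = [D / (0.0156 · g^-0.21)]^(1/0.34).
D = 78800 m.
g^-0.21 = 1.24^-0.21 = 0.9558
D / (0.0156 × 0.9558) = 78800 / (0.01491) = 5.285 × 10^6
E = (5.285 × 10^6)^2.9412 = 5.940 × 10^19 J

E ≈ 5.94 × 10^19 J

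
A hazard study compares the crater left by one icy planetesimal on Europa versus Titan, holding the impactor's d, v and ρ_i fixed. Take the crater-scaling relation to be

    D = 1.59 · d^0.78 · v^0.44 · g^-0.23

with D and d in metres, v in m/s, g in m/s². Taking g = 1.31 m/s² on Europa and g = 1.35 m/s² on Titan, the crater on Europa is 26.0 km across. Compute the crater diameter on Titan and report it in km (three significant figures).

D ≈ 25.8 km

All impactor-dependent factors cancel in the ratio, leaving D_Titan/D_Europa = (g_Titan/g_Europa)^-0.23.
(1.35/1.31)^-0.23 = 1.031^-0.23 = 0.9930
D_Titan = 0.9930 × 26.0 km = 25.8 km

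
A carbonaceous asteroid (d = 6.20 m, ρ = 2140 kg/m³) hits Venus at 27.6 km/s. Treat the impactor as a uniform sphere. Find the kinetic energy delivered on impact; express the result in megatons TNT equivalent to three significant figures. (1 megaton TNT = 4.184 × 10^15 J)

v = 27600 m/s.
Mass m = (π/6) ρ d³ = (π/6) × 2140 × (6.2)³ = 2.670 × 10^5 kg
E = ½ m v² = 0.5 × 2.670 × 10^5 × (27600)² = 1.017 × 10^14 J
   = 1.017 × 10^14 / 4.184×10^15 = 0.02431 Mt

E ≈ 0.0243 Mt TNT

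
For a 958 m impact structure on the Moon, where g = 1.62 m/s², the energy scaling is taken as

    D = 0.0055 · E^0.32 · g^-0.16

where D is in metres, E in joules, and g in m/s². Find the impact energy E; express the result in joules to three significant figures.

Rearranging: E = [D / (0.0055 · g^-0.16)]^(1/0.32).
g^-0.16 = 1.62^-0.16 = 0.9257
D / (0.0055 × 0.9257) = 958 / (5.091 × 10^-3) = 1.882 × 10^5
E = (1.882 × 10^5)^3.125 = 3.042 × 10^16 J

E ≈ 3.04 × 10^16 J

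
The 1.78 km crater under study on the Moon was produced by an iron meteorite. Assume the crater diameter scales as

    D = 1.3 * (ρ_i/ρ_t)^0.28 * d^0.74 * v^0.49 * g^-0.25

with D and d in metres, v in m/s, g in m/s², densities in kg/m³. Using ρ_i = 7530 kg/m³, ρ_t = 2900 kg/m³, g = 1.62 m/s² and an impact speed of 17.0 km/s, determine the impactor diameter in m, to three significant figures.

Rearranging for d: d = [D / (1.3 · (7530/2900)^0.28 · 17000^0.49 · 1.62^-0.25)]^(1/0.74).
D = 1780 m.
(7530/2900)^0.28 = 1.306
17000^0.49 = 118.3
1.62^-0.25 = 0.8864
Denominator = 1.3 × 1.306 × 118.3 × 0.8864 = 178.0
D / 178.0 = 1780 / 178.0 = 10.00
d = 10.00^(1/0.74) = 10.00^1.3514 = 22.46 m

d ≈ 22.5 m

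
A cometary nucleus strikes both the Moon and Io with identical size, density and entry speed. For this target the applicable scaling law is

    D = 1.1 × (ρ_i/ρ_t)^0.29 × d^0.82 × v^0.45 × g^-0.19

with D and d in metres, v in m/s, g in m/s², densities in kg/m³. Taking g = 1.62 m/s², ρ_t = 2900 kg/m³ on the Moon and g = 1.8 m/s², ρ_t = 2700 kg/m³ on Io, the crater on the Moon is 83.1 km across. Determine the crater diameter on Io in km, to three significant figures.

D ≈ 83.2 km

The impactor-only factors (d, v, ρ_i) cancel in the ratio, leaving D_Io/D_Moon = (g_Io/g_Moon)^-0.19 · (ρ_t,Moon/ρ_t,Io)^0.29.
(1.8/1.62)^-0.19 = 1.111^-0.19 = 0.9802
(2900/2700)^0.29 = 1.074^0.29 = 1.021
Ratio = 0.9802 × 1.021 = 1.001
D_Io = 1.001 × 83.1 km = 83.2 km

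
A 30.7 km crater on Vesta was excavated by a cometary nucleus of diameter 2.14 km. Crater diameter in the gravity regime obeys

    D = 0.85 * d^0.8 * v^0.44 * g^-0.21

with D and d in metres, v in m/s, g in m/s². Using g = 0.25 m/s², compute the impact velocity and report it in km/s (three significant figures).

Rearranging for v: v = [D / (0.85 · 2140^0.8 · 0.25^-0.21)]^(1/0.44).
D = 30700 m.
2140^0.8 = 461.7
0.25^-0.21 = 1.338
Denominator = 0.85 × 461.7 × 1.338 = 525.1
D / 525.1 = 30700 / 525.1 = 58.47
v = 58.47^(1/0.44) = 58.47^2.2727 = 10368 m/s

v ≈ 10.4 km/s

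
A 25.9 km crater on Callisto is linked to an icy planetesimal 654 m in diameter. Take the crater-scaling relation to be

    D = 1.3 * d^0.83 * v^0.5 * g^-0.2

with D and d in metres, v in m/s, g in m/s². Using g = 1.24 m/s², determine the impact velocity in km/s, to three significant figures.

v ≈ 9.17 km/s

Rearranging for v: v = [D / (1.3 · 654^0.83 · 1.24^-0.2)]^(1/0.5).
D = 25900 m.
654^0.83 = 217.2
1.24^-0.2 = 0.9579
Denominator = 1.3 × 217.2 × 0.9579 = 270.5
D / 270.5 = 25900 / 270.5 = 95.75
v = 95.75^(1/0.5) = 95.75^2 = 9168 m/s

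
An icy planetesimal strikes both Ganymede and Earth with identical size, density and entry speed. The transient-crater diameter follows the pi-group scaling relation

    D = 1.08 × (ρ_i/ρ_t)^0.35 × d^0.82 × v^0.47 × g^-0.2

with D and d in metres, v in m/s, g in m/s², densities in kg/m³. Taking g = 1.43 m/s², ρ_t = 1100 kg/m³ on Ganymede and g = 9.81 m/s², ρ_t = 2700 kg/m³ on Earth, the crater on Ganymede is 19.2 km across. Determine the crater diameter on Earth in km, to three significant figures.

The impactor-only factors (d, v, ρ_i) cancel in the ratio, leaving D_Earth/D_Ganymede = (g_Earth/g_Ganymede)^-0.2 · (ρ_t,Ganymede/ρ_t,Earth)^0.35.
(9.81/1.43)^-0.2 = 6.860^-0.2 = 0.6804
(1100/2700)^0.35 = 0.4074^0.35 = 0.7303
Ratio = 0.6804 × 0.7303 = 0.4969
D_Earth = 0.4969 × 19.2 km = 9.54 km

D ≈ 9.54 km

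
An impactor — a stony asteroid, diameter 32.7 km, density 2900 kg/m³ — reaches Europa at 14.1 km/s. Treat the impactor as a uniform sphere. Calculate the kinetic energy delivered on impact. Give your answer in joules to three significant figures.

E ≈ 5.28 × 10^24 J

d = 32700 m; v = 14100 m/s.
Mass m = (π/6) ρ d³ = (π/6) × 2900 × (32700)³ = 5.309 × 10^16 kg
E = ½ m v² = 0.5 × 5.309 × 10^16 × (14100)² = 5.277 × 10^24 J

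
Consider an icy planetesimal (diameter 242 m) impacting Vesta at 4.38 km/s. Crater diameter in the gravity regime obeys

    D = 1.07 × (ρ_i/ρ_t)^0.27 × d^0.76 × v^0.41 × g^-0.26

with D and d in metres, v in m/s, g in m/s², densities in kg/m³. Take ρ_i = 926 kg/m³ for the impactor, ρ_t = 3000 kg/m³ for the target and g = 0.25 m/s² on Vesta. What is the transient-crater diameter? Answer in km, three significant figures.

In SI units: v = 4380 m/s.
(ρ_i/ρ_t)^0.27 = (926/3000)^0.27 = 0.7281
d^0.76 = 242^0.76 = 64.82
v^0.41 = 4380^0.41 = 31.12
g^-0.26 = 0.25^-0.26 = 1.434
D = 1.07 × 0.7281 × 64.82 × 31.12 × 1.434 = 2254 m
   = 2.254 km

D ≈ 2.25 km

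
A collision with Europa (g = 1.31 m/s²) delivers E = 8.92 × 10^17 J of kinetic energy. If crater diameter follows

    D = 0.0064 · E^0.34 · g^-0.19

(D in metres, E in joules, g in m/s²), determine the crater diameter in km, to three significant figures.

D ≈ 7.71 km

E^0.34 = (8.92 × 10^17)^0.34 = 1.268 × 10^6
g^-0.19 = 1.31^-0.19 = 0.9500
D = 0.0064 × 1.268 × 10^6 × 0.9500 = 7709 m
   = 7.709 km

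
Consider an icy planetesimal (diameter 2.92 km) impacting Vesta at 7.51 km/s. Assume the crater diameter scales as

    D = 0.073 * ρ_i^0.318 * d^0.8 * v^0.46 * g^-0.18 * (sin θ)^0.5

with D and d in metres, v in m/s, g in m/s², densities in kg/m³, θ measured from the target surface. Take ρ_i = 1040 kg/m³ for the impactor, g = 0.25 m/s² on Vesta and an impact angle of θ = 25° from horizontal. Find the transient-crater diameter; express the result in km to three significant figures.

In SI units: d = 2920 m, v = 7510 m/s.
ρ_i^0.318 = 1040^0.318 = 9.108
d^0.8 = 2920^0.8 = 592.0
v^0.46 = 7510^0.46 = 60.64
g^-0.18 = 0.25^-0.18 = 1.283
(sin 25°)^0.5 = 0.4226^0.5 = 0.6501
D = 0.073 × 9.108 × 592.0 × 60.64 × 1.283 × 0.6501 = 19908 m
   = 19.91 km

D ≈ 19.9 km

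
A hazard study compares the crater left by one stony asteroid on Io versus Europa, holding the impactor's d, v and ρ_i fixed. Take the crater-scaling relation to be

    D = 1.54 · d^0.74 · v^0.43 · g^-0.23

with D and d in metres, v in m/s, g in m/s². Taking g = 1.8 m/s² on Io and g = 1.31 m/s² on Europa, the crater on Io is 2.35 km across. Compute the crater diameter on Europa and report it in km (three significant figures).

D ≈ 2.53 km

All impactor-dependent factors cancel in the ratio, leaving D_Europa/D_Io = (g_Europa/g_Io)^-0.23.
(1.31/1.8)^-0.23 = 0.7278^-0.23 = 1.076
D_Europa = 1.076 × 2.35 km = 2.53 km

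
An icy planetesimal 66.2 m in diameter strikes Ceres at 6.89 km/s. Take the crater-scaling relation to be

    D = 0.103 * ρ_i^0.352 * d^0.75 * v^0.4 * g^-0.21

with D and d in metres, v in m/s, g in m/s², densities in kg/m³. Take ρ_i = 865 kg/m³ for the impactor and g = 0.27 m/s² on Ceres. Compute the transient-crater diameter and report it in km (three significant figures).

In SI units: v = 6890 m/s.
ρ_i^0.352 = 865^0.352 = 10.81
d^0.75 = 66.2^0.75 = 23.21
v^0.4 = 6890^0.4 = 34.30
g^-0.21 = 0.27^-0.21 = 1.316
D = 0.103 × 10.81 × 23.21 × 34.30 × 1.316 = 1167 m
   = 1.167 km

D ≈ 1.17 km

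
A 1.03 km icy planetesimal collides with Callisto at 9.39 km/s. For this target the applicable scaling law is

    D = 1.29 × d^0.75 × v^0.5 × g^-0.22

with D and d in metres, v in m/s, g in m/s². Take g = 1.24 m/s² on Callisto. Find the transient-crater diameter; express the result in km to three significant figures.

In SI units: d = 1030 m, v = 9390 m/s.
d^0.75 = 1030^0.75 = 181.8
v^0.5 = 9390^0.5 = 96.90
g^-0.22 = 1.24^-0.22 = 0.9538
D = 1.29 × 181.8 × 96.90 × 0.9538 = 21675 m
   = 21.68 km

D ≈ 21.7 km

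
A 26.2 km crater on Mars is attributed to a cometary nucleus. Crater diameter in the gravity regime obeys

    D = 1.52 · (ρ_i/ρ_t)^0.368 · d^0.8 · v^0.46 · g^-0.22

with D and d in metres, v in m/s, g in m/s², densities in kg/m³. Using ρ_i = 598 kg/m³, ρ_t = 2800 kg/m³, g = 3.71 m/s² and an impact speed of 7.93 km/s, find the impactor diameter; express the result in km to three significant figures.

d ≈ 3.30 km

Rearranging for d: d = [D / (1.52 · (598/2800)^0.368 · 7930^0.46 · 3.71^-0.22)]^(1/0.8).
D = 26200 m.
(598/2800)^0.368 = 0.5666
7930^0.46 = 62.18
3.71^-0.22 = 0.7494
Denominator = 1.52 × 0.5666 × 62.18 × 0.7494 = 40.13
D / 40.13 = 26200 / 40.13 = 652.9
d = 652.9^(1/0.8) = 652.9^1.25 = 3300 m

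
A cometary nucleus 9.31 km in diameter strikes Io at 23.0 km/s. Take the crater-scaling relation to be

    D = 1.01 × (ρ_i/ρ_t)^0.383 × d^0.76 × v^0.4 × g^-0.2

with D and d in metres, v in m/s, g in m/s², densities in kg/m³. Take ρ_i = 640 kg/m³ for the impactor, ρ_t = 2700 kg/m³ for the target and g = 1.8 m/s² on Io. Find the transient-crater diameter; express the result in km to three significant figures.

In SI units: d = 9310 m, v = 23000 m/s.
(ρ_i/ρ_t)^0.383 = (640/2700)^0.383 = 0.5762
d^0.76 = 9310^0.76 = 1038
v^0.4 = 23000^0.4 = 55.55
g^-0.2 = 1.8^-0.2 = 0.8891
D = 1.01 × 0.5762 × 1038 × 55.55 × 0.8891 = 29835 m
   = 29.84 km

D ≈ 29.8 km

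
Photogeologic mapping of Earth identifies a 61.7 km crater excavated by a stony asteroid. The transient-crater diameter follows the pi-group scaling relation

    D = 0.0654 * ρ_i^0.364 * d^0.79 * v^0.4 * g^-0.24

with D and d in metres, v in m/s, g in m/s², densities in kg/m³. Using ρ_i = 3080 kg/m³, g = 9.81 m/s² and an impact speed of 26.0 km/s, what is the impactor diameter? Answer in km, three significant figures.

d ≈ 10.5 km

Rearranging for d: d = [D / (0.0654 · 3080^0.364 · 26000^0.4 · 9.81^-0.24)]^(1/0.79).
D = 61700 m.
3080^0.364 = 18.61
26000^0.4 = 58.34
9.81^-0.24 = 0.5781
Denominator = 0.0654 × 18.61 × 58.34 × 0.5781 = 41.05
D / 41.05 = 61700 / 41.05 = 1503
d = 1503^(1/0.79) = 1503^1.2658 = 10505 m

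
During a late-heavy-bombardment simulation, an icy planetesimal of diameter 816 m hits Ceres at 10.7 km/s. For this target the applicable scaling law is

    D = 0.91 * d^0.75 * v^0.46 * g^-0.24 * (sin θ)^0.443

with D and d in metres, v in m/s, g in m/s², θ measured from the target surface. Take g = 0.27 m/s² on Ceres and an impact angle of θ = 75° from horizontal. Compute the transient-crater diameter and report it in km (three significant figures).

In SI units: v = 10700 m/s.
d^0.75 = 816^0.75 = 152.7
v^0.46 = 10700^0.46 = 71.37
g^-0.24 = 0.27^-0.24 = 1.369
(sin 75°)^0.443 = 0.9659^0.443 = 0.9847
D = 0.91 × 152.7 × 71.37 × 1.369 × 0.9847 = 13369 m
   = 13.37 km

D ≈ 13.4 km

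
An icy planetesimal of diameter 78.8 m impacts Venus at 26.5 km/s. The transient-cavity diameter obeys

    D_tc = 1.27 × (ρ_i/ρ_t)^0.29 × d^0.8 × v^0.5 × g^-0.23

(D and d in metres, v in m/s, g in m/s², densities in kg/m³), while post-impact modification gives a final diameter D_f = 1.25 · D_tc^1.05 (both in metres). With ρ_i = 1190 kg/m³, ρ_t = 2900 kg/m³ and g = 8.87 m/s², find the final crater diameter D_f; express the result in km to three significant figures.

v = 26500 m/s.
(ρ_i/ρ_t)^0.29 = (1190/2900)^0.29 = 0.7723
d^0.8 = 78.8^0.8 = 32.90
v^0.5 = 26500^0.5 = 162.8
g^-0.23 = 8.87^-0.23 = 0.6053
D_tc = 1.27 × 0.7723 × 32.90 × 162.8 × 0.6053 = 3180 m
D_f = 1.25 × (3180)^1.05 = 5949 m
     = 5.949 km

D_f ≈ 5.95 km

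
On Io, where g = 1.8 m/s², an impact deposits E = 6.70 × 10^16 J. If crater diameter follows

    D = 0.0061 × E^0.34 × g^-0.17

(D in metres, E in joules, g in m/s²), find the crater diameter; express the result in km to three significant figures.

E^0.34 = (6.70 × 10^16)^0.34 = 5.259 × 10^5
g^-0.17 = 1.8^-0.17 = 0.9049
D = 0.0061 × 5.259 × 10^5 × 0.9049 = 2903 m
   = 2.903 km

D ≈ 2.90 km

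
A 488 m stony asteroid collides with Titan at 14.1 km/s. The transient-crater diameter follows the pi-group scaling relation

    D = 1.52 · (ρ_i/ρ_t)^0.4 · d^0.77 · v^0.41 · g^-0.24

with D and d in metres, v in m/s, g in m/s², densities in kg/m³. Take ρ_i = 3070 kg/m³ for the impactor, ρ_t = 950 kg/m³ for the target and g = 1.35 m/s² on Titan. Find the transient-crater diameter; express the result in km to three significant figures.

D ≈ 13.4 km

In SI units: v = 14100 m/s.
(ρ_i/ρ_t)^0.4 = (3070/950)^0.4 = 1.599
d^0.77 = 488^0.77 = 117.5
v^0.41 = 14100^0.41 = 50.26
g^-0.24 = 1.35^-0.24 = 0.9305
D = 1.52 × 1.599 × 117.5 × 50.26 × 0.9305 = 13356 m
   = 13.36 km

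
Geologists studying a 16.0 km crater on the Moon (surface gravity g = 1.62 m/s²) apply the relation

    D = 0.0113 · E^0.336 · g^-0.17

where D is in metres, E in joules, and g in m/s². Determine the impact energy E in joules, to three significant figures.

E ≈ 2.59 × 10^18 J

Rearranging: E = [D / (0.0113 · g^-0.17)]^(1/0.336).
D = 16000 m.
g^-0.17 = 1.62^-0.17 = 0.9213
D / (0.0113 × 0.9213) = 16000 / (0.01041) = 1.537 × 10^6
E = (1.537 × 10^6)^2.9762 = 2.587 × 10^18 J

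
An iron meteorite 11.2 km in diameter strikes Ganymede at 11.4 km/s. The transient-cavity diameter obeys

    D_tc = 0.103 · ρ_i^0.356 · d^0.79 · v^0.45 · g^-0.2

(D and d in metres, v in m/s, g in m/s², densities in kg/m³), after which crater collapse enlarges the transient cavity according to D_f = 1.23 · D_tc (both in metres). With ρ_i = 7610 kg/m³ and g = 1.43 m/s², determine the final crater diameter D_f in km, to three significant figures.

In SI: d = 11200 m, v = 11400 m/s.
ρ_i^0.356 = 7610^0.356 = 24.09
d^0.79 = 11200^0.79 = 1581
v^0.45 = 11400^0.45 = 66.93
g^-0.2 = 1.43^-0.2 = 0.9310
D_tc = 0.103 × 24.09 × 1581 × 66.93 × 0.9310 = 2.444 × 10^5 m
D_f = 1.23 × 2.444 × 10^5 = 3.006 × 10^5 m
     = 300.6 km

D_f ≈ 301 km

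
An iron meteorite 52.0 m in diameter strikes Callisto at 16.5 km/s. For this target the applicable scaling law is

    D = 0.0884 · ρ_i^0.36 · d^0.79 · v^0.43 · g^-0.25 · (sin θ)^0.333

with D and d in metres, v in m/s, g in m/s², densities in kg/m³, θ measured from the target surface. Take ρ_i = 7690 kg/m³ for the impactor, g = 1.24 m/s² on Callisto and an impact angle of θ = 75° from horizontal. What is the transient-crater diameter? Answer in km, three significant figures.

In SI units: v = 16500 m/s.
ρ_i^0.36 = 7690^0.36 = 25.06
d^0.79 = 52^0.79 = 22.68
v^0.43 = 16500^0.43 = 65.09
g^-0.25 = 1.24^-0.25 = 0.9476
(sin 75°)^0.333 = 0.9659^0.333 = 0.9885
D = 0.0884 × 25.06 × 22.68 × 65.09 × 0.9476 × 0.9885 = 3063 m
   = 3.063 km

D ≈ 3.06 km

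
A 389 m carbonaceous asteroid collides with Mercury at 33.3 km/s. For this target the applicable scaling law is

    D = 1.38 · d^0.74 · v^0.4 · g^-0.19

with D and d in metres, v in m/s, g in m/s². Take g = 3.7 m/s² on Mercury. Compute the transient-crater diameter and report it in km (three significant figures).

In SI units: v = 33300 m/s.
d^0.74 = 389^0.74 = 82.52
v^0.4 = 33300^0.4 = 64.41
g^-0.19 = 3.7^-0.19 = 0.7799
D = 1.38 × 82.52 × 64.41 × 0.7799 = 5720 m
   = 5.720 km

D ≈ 5.72 km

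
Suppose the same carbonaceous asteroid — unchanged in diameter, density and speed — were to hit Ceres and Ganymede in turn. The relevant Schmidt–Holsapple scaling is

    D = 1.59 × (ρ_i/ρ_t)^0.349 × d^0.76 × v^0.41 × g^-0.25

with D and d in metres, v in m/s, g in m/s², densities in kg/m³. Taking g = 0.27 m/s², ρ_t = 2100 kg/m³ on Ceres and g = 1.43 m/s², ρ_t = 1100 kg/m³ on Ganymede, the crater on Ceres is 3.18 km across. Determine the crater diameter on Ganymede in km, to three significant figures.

D ≈ 2.63 km

The impactor-only factors (d, v, ρ_i) cancel in the ratio, leaving D_Ganymede/D_Ceres = (g_Ganymede/g_Ceres)^-0.25 · (ρ_t,Ceres/ρ_t,Ganymede)^0.349.
(1.43/0.27)^-0.25 = 5.296^-0.25 = 0.6592
(2100/1100)^0.349 = 1.909^0.349 = 1.253
Ratio = 0.6592 × 1.253 = 0.8260
D_Ganymede = 0.8260 × 3.18 km = 2.63 km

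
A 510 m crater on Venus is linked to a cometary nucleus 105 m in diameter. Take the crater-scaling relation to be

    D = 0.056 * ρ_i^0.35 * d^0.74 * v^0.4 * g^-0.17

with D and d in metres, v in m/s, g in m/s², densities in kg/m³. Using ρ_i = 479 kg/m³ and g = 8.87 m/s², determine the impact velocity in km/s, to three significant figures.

Rearranging for v: v = [D / (0.056 · 479^0.35 · 105^0.74 · 8.87^-0.17)]^(1/0.4).
479^0.35 = 8.672
105^0.74 = 31.31
8.87^-0.17 = 0.6900
Denominator = 0.056 × 8.672 × 31.31 × 0.6900 = 10.49
D / 10.49 = 510 / 10.49 = 48.62
v = 48.62^(1/0.4) = 48.62^2.5 = 16483 m/s

v ≈ 16.5 km/s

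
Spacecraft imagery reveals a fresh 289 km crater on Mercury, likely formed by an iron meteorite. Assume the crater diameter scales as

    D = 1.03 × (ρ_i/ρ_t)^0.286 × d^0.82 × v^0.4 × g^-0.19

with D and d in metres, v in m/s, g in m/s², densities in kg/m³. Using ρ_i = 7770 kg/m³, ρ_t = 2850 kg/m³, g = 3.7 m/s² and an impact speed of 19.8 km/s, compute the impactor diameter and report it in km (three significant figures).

d ≈ 33.7 km

Rearranging for d: d = [D / (1.03 · (7770/2850)^0.286 · 19800^0.4 · 3.7^-0.19)]^(1/0.82).
D = 289000 m.
(7770/2850)^0.286 = 1.332
19800^0.4 = 52.32
3.7^-0.19 = 0.7799
Denominator = 1.03 × 1.332 × 52.32 × 0.7799 = 55.98
D / 55.98 = 289000 / 55.98 = 5163
d = 5163^(1/0.82) = 5163^1.2195 = 33720 m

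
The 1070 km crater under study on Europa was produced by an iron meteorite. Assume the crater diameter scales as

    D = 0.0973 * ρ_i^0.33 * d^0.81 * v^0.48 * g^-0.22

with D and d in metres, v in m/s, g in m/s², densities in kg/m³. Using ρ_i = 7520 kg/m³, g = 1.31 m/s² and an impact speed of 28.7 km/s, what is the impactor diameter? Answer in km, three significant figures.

Rearranging for d: d = [D / (0.0973 · 7520^0.33 · 28700^0.48 · 1.31^-0.22)]^(1/0.81).
D = 1.07e+06 m.
7520^0.33 = 19.02
28700^0.48 = 138.0
1.31^-0.22 = 0.9423
Denominator = 0.0973 × 19.02 × 138.0 × 0.9423 = 240.7
D / 240.7 = 1.07e+06 / 240.7 = 4445
d = 4445^(1/0.81) = 4445^1.2346 = 31891 m

d ≈ 31.9 km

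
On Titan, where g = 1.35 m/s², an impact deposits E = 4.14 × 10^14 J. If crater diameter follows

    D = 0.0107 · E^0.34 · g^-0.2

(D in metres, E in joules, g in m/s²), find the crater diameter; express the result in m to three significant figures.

D ≈ 940 m

E^0.34 = (4.14 × 10^14)^0.34 = 9.328 × 10^4
g^-0.2 = 1.35^-0.2 = 0.9417
D = 0.0107 × 9.328 × 10^4 × 0.9417 = 939.9 m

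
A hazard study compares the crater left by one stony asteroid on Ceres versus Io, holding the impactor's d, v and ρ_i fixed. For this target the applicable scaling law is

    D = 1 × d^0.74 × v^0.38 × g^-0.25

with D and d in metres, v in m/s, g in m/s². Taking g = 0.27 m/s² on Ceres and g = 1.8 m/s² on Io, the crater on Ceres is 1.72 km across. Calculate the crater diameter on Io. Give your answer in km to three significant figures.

D ≈ 1.07 km

All impactor-dependent factors cancel in the ratio, leaving D_Io/D_Ceres = (g_Io/g_Ceres)^-0.25.
(1.8/0.27)^-0.25 = 6.667^-0.25 = 0.6223
D_Io = 0.6223 × 1.72 km = 1.07 km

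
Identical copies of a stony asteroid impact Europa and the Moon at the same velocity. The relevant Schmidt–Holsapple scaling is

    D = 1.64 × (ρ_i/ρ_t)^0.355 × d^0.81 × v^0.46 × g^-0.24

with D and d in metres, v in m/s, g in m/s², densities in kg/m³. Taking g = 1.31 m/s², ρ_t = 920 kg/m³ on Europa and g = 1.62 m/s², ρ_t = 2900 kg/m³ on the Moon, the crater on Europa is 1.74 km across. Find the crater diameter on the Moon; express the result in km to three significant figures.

The impactor-only factors (d, v, ρ_i) cancel in the ratio, leaving D_Moon/D_Europa = (g_Moon/g_Europa)^-0.24 · (ρ_t,Europa/ρ_t,Moon)^0.355.
(1.62/1.31)^-0.24 = 1.237^-0.24 = 0.9502
(920/2900)^0.355 = 0.3172^0.355 = 0.6652
Ratio = 0.9502 × 0.6652 = 0.6321
D_Moon = 0.6321 × 1.74 km = 1.10 km

D ≈ 1.10 km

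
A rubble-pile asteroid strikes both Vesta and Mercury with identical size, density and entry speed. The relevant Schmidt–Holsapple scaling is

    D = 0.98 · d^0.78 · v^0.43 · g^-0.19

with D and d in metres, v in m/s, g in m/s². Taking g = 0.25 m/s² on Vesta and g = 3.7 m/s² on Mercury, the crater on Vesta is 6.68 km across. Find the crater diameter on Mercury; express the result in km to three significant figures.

D ≈ 4.00 km

All impactor-dependent factors cancel in the ratio, leaving D_Mercury/D_Vesta = (g_Mercury/g_Vesta)^-0.19.
(3.7/0.25)^-0.19 = 14.80^-0.19 = 0.5993
D_Mercury = 0.5993 × 6.68 km = 4.00 km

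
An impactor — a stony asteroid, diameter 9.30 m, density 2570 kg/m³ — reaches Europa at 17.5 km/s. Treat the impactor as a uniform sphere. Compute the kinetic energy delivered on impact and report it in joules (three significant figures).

v = 17500 m/s.
Mass m = (π/6) ρ d³ = (π/6) × 2570 × (9.3)³ = 1.082 × 10^6 kg
E = ½ m v² = 0.5 × 1.082 × 10^6 × (17500)² = 1.657 × 10^14 J

E ≈ 1.66 × 10^14 J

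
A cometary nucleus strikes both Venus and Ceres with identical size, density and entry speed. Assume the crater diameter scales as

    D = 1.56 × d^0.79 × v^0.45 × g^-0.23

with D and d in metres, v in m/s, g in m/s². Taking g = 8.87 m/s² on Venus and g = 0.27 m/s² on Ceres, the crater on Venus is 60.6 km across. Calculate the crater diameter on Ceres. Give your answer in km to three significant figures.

D ≈ 135 km

All impactor-dependent factors cancel in the ratio, leaving D_Ceres/D_Venus = (g_Ceres/g_Venus)^-0.23.
(0.27/8.87)^-0.23 = 0.03044^-0.23 = 2.233
D_Ceres = 2.233 × 60.6 km = 135 km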